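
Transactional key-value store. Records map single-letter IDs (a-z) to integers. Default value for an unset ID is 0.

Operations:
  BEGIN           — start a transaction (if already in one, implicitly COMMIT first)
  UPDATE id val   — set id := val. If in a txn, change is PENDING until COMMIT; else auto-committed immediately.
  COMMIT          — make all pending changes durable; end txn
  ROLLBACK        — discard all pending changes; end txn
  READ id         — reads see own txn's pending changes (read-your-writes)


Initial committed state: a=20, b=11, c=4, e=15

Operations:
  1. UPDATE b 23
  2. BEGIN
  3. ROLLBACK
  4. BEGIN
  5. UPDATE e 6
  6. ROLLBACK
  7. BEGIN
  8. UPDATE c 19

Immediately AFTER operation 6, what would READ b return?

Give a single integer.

Answer: 23

Derivation:
Initial committed: {a=20, b=11, c=4, e=15}
Op 1: UPDATE b=23 (auto-commit; committed b=23)
Op 2: BEGIN: in_txn=True, pending={}
Op 3: ROLLBACK: discarded pending []; in_txn=False
Op 4: BEGIN: in_txn=True, pending={}
Op 5: UPDATE e=6 (pending; pending now {e=6})
Op 6: ROLLBACK: discarded pending ['e']; in_txn=False
After op 6: visible(b) = 23 (pending={}, committed={a=20, b=23, c=4, e=15})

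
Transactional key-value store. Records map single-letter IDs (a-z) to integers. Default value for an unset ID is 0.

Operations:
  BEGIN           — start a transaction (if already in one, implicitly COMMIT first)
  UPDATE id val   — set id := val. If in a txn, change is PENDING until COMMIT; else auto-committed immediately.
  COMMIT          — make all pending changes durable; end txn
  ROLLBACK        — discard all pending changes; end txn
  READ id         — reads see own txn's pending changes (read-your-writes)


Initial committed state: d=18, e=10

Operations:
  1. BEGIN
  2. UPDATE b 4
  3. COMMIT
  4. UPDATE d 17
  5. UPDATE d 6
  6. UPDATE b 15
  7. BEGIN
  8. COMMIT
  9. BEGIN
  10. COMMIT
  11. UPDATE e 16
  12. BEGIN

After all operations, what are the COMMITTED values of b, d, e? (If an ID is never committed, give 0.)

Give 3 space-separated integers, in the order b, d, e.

Answer: 15 6 16

Derivation:
Initial committed: {d=18, e=10}
Op 1: BEGIN: in_txn=True, pending={}
Op 2: UPDATE b=4 (pending; pending now {b=4})
Op 3: COMMIT: merged ['b'] into committed; committed now {b=4, d=18, e=10}
Op 4: UPDATE d=17 (auto-commit; committed d=17)
Op 5: UPDATE d=6 (auto-commit; committed d=6)
Op 6: UPDATE b=15 (auto-commit; committed b=15)
Op 7: BEGIN: in_txn=True, pending={}
Op 8: COMMIT: merged [] into committed; committed now {b=15, d=6, e=10}
Op 9: BEGIN: in_txn=True, pending={}
Op 10: COMMIT: merged [] into committed; committed now {b=15, d=6, e=10}
Op 11: UPDATE e=16 (auto-commit; committed e=16)
Op 12: BEGIN: in_txn=True, pending={}
Final committed: {b=15, d=6, e=16}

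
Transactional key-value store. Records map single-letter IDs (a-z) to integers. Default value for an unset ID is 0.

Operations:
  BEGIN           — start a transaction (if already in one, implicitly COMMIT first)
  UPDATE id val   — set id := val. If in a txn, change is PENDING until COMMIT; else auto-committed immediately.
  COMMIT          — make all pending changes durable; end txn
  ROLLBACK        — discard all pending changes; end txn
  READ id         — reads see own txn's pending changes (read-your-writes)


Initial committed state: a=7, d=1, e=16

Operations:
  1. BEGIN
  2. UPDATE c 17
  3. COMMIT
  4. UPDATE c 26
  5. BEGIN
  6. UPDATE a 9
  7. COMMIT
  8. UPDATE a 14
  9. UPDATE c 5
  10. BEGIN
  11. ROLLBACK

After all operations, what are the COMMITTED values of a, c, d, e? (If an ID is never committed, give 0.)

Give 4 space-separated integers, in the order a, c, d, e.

Initial committed: {a=7, d=1, e=16}
Op 1: BEGIN: in_txn=True, pending={}
Op 2: UPDATE c=17 (pending; pending now {c=17})
Op 3: COMMIT: merged ['c'] into committed; committed now {a=7, c=17, d=1, e=16}
Op 4: UPDATE c=26 (auto-commit; committed c=26)
Op 5: BEGIN: in_txn=True, pending={}
Op 6: UPDATE a=9 (pending; pending now {a=9})
Op 7: COMMIT: merged ['a'] into committed; committed now {a=9, c=26, d=1, e=16}
Op 8: UPDATE a=14 (auto-commit; committed a=14)
Op 9: UPDATE c=5 (auto-commit; committed c=5)
Op 10: BEGIN: in_txn=True, pending={}
Op 11: ROLLBACK: discarded pending []; in_txn=False
Final committed: {a=14, c=5, d=1, e=16}

Answer: 14 5 1 16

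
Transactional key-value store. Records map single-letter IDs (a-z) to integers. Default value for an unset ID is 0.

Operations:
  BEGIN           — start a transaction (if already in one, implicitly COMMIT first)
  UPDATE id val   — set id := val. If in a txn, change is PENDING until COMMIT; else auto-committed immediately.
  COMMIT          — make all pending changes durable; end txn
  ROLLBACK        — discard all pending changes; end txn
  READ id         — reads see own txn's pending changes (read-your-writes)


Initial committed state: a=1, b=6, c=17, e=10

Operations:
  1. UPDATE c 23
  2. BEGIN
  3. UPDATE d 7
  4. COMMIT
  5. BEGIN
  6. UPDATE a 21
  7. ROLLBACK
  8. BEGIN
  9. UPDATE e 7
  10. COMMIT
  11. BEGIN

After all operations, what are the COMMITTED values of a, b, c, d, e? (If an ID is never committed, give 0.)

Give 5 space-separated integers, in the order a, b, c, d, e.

Answer: 1 6 23 7 7

Derivation:
Initial committed: {a=1, b=6, c=17, e=10}
Op 1: UPDATE c=23 (auto-commit; committed c=23)
Op 2: BEGIN: in_txn=True, pending={}
Op 3: UPDATE d=7 (pending; pending now {d=7})
Op 4: COMMIT: merged ['d'] into committed; committed now {a=1, b=6, c=23, d=7, e=10}
Op 5: BEGIN: in_txn=True, pending={}
Op 6: UPDATE a=21 (pending; pending now {a=21})
Op 7: ROLLBACK: discarded pending ['a']; in_txn=False
Op 8: BEGIN: in_txn=True, pending={}
Op 9: UPDATE e=7 (pending; pending now {e=7})
Op 10: COMMIT: merged ['e'] into committed; committed now {a=1, b=6, c=23, d=7, e=7}
Op 11: BEGIN: in_txn=True, pending={}
Final committed: {a=1, b=6, c=23, d=7, e=7}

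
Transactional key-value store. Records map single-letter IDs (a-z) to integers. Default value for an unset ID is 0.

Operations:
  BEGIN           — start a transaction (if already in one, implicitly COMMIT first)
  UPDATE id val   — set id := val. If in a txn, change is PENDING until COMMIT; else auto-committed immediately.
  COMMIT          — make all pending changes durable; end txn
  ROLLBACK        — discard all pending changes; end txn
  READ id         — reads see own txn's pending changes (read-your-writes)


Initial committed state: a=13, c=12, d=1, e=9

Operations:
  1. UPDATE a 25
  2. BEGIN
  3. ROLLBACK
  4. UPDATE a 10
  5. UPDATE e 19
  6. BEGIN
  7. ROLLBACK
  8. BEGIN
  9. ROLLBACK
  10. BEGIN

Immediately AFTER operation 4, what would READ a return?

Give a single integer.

Answer: 10

Derivation:
Initial committed: {a=13, c=12, d=1, e=9}
Op 1: UPDATE a=25 (auto-commit; committed a=25)
Op 2: BEGIN: in_txn=True, pending={}
Op 3: ROLLBACK: discarded pending []; in_txn=False
Op 4: UPDATE a=10 (auto-commit; committed a=10)
After op 4: visible(a) = 10 (pending={}, committed={a=10, c=12, d=1, e=9})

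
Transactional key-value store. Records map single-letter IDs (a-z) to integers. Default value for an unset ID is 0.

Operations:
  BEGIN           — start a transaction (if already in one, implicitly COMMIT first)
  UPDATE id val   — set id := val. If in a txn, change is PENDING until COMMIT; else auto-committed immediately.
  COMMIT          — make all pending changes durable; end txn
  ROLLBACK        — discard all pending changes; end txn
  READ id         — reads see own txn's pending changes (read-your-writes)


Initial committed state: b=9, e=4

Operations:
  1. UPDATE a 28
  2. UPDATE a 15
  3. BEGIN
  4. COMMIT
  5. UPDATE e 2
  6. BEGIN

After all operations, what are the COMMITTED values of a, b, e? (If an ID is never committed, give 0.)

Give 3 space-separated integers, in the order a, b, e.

Initial committed: {b=9, e=4}
Op 1: UPDATE a=28 (auto-commit; committed a=28)
Op 2: UPDATE a=15 (auto-commit; committed a=15)
Op 3: BEGIN: in_txn=True, pending={}
Op 4: COMMIT: merged [] into committed; committed now {a=15, b=9, e=4}
Op 5: UPDATE e=2 (auto-commit; committed e=2)
Op 6: BEGIN: in_txn=True, pending={}
Final committed: {a=15, b=9, e=2}

Answer: 15 9 2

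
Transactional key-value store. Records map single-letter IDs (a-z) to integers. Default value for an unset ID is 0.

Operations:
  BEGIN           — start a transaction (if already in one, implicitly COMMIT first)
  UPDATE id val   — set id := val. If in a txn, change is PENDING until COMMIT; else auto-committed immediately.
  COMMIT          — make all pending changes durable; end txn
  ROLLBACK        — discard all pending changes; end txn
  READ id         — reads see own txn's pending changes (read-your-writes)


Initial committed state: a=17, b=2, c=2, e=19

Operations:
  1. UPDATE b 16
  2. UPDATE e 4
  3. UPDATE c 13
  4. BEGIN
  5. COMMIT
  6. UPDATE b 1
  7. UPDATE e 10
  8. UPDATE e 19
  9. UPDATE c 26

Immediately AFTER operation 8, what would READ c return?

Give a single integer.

Initial committed: {a=17, b=2, c=2, e=19}
Op 1: UPDATE b=16 (auto-commit; committed b=16)
Op 2: UPDATE e=4 (auto-commit; committed e=4)
Op 3: UPDATE c=13 (auto-commit; committed c=13)
Op 4: BEGIN: in_txn=True, pending={}
Op 5: COMMIT: merged [] into committed; committed now {a=17, b=16, c=13, e=4}
Op 6: UPDATE b=1 (auto-commit; committed b=1)
Op 7: UPDATE e=10 (auto-commit; committed e=10)
Op 8: UPDATE e=19 (auto-commit; committed e=19)
After op 8: visible(c) = 13 (pending={}, committed={a=17, b=1, c=13, e=19})

Answer: 13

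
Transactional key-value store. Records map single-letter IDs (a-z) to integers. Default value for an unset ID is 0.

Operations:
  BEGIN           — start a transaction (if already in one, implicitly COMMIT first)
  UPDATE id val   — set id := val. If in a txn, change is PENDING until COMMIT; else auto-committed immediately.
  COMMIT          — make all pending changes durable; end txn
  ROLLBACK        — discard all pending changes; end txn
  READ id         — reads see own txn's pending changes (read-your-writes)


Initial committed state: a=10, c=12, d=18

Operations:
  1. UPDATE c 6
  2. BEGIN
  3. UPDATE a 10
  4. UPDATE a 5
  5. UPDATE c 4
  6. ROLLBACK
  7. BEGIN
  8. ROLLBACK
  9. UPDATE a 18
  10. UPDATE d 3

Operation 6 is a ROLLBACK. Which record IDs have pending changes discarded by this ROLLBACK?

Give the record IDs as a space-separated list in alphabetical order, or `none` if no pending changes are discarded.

Answer: a c

Derivation:
Initial committed: {a=10, c=12, d=18}
Op 1: UPDATE c=6 (auto-commit; committed c=6)
Op 2: BEGIN: in_txn=True, pending={}
Op 3: UPDATE a=10 (pending; pending now {a=10})
Op 4: UPDATE a=5 (pending; pending now {a=5})
Op 5: UPDATE c=4 (pending; pending now {a=5, c=4})
Op 6: ROLLBACK: discarded pending ['a', 'c']; in_txn=False
Op 7: BEGIN: in_txn=True, pending={}
Op 8: ROLLBACK: discarded pending []; in_txn=False
Op 9: UPDATE a=18 (auto-commit; committed a=18)
Op 10: UPDATE d=3 (auto-commit; committed d=3)
ROLLBACK at op 6 discards: ['a', 'c']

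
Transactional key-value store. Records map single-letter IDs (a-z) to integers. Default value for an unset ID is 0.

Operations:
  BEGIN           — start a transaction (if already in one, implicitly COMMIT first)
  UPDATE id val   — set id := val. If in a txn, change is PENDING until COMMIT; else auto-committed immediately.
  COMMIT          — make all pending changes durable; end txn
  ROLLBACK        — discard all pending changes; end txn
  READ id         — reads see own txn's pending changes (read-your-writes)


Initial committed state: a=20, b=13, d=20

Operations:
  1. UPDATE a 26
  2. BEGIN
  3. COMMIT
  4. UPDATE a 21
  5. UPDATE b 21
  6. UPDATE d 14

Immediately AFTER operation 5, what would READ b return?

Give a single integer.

Initial committed: {a=20, b=13, d=20}
Op 1: UPDATE a=26 (auto-commit; committed a=26)
Op 2: BEGIN: in_txn=True, pending={}
Op 3: COMMIT: merged [] into committed; committed now {a=26, b=13, d=20}
Op 4: UPDATE a=21 (auto-commit; committed a=21)
Op 5: UPDATE b=21 (auto-commit; committed b=21)
After op 5: visible(b) = 21 (pending={}, committed={a=21, b=21, d=20})

Answer: 21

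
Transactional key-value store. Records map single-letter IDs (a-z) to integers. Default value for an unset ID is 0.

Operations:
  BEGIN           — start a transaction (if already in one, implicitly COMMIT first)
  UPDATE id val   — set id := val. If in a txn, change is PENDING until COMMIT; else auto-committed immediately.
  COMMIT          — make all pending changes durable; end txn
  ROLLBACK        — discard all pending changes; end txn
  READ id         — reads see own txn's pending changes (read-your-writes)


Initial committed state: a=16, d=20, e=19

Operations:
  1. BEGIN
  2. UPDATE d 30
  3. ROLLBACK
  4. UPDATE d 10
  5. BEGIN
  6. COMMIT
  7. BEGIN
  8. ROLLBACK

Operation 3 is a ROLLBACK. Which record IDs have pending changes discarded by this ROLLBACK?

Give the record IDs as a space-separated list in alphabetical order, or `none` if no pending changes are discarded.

Initial committed: {a=16, d=20, e=19}
Op 1: BEGIN: in_txn=True, pending={}
Op 2: UPDATE d=30 (pending; pending now {d=30})
Op 3: ROLLBACK: discarded pending ['d']; in_txn=False
Op 4: UPDATE d=10 (auto-commit; committed d=10)
Op 5: BEGIN: in_txn=True, pending={}
Op 6: COMMIT: merged [] into committed; committed now {a=16, d=10, e=19}
Op 7: BEGIN: in_txn=True, pending={}
Op 8: ROLLBACK: discarded pending []; in_txn=False
ROLLBACK at op 3 discards: ['d']

Answer: d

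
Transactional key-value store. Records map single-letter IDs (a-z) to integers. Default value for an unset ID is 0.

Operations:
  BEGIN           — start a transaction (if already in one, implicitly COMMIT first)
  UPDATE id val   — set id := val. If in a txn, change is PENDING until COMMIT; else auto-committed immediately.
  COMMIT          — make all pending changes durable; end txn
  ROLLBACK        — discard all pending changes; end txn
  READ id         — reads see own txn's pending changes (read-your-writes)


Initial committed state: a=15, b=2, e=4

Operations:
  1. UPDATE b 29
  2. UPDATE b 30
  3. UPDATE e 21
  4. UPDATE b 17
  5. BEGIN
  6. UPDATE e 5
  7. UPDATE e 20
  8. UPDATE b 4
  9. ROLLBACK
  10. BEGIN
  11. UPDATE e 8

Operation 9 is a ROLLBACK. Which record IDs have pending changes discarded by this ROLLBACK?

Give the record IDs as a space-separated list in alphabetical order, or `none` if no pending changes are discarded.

Answer: b e

Derivation:
Initial committed: {a=15, b=2, e=4}
Op 1: UPDATE b=29 (auto-commit; committed b=29)
Op 2: UPDATE b=30 (auto-commit; committed b=30)
Op 3: UPDATE e=21 (auto-commit; committed e=21)
Op 4: UPDATE b=17 (auto-commit; committed b=17)
Op 5: BEGIN: in_txn=True, pending={}
Op 6: UPDATE e=5 (pending; pending now {e=5})
Op 7: UPDATE e=20 (pending; pending now {e=20})
Op 8: UPDATE b=4 (pending; pending now {b=4, e=20})
Op 9: ROLLBACK: discarded pending ['b', 'e']; in_txn=False
Op 10: BEGIN: in_txn=True, pending={}
Op 11: UPDATE e=8 (pending; pending now {e=8})
ROLLBACK at op 9 discards: ['b', 'e']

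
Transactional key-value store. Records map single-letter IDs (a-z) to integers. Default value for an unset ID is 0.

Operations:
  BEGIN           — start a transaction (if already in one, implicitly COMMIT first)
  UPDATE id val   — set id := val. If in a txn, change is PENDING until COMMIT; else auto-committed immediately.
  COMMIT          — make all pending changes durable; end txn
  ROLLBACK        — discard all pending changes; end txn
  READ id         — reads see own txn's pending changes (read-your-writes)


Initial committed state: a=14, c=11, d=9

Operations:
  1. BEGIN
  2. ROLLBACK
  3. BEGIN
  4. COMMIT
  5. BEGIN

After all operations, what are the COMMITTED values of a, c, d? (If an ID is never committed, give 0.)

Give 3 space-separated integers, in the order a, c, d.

Answer: 14 11 9

Derivation:
Initial committed: {a=14, c=11, d=9}
Op 1: BEGIN: in_txn=True, pending={}
Op 2: ROLLBACK: discarded pending []; in_txn=False
Op 3: BEGIN: in_txn=True, pending={}
Op 4: COMMIT: merged [] into committed; committed now {a=14, c=11, d=9}
Op 5: BEGIN: in_txn=True, pending={}
Final committed: {a=14, c=11, d=9}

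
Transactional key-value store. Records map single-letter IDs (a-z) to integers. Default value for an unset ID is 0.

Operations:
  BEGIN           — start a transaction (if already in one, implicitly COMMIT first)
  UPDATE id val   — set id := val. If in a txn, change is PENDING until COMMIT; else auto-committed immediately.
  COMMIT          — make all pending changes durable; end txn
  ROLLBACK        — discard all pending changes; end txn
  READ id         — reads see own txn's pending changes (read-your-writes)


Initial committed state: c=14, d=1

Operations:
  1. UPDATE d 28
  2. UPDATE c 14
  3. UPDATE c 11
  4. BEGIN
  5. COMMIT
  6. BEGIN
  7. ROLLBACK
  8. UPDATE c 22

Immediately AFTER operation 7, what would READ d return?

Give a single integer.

Answer: 28

Derivation:
Initial committed: {c=14, d=1}
Op 1: UPDATE d=28 (auto-commit; committed d=28)
Op 2: UPDATE c=14 (auto-commit; committed c=14)
Op 3: UPDATE c=11 (auto-commit; committed c=11)
Op 4: BEGIN: in_txn=True, pending={}
Op 5: COMMIT: merged [] into committed; committed now {c=11, d=28}
Op 6: BEGIN: in_txn=True, pending={}
Op 7: ROLLBACK: discarded pending []; in_txn=False
After op 7: visible(d) = 28 (pending={}, committed={c=11, d=28})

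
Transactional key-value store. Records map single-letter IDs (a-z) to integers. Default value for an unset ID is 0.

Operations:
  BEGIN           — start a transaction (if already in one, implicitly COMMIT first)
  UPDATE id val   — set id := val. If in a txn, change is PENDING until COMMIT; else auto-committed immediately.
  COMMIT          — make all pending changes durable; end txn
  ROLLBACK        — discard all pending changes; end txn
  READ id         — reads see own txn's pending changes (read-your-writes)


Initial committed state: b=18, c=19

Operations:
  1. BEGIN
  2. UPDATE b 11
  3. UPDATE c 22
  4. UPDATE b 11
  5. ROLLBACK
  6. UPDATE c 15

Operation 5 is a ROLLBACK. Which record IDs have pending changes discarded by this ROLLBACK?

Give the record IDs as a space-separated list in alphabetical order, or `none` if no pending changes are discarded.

Initial committed: {b=18, c=19}
Op 1: BEGIN: in_txn=True, pending={}
Op 2: UPDATE b=11 (pending; pending now {b=11})
Op 3: UPDATE c=22 (pending; pending now {b=11, c=22})
Op 4: UPDATE b=11 (pending; pending now {b=11, c=22})
Op 5: ROLLBACK: discarded pending ['b', 'c']; in_txn=False
Op 6: UPDATE c=15 (auto-commit; committed c=15)
ROLLBACK at op 5 discards: ['b', 'c']

Answer: b c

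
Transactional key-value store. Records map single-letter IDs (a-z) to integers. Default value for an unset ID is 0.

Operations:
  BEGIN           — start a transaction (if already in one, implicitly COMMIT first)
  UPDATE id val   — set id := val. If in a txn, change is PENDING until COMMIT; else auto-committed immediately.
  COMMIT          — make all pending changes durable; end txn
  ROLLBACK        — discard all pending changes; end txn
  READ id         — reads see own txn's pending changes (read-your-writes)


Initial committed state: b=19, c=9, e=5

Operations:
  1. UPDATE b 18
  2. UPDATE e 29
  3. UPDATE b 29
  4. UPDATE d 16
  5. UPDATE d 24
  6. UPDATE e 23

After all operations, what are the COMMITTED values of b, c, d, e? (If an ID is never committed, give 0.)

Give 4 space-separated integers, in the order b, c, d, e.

Initial committed: {b=19, c=9, e=5}
Op 1: UPDATE b=18 (auto-commit; committed b=18)
Op 2: UPDATE e=29 (auto-commit; committed e=29)
Op 3: UPDATE b=29 (auto-commit; committed b=29)
Op 4: UPDATE d=16 (auto-commit; committed d=16)
Op 5: UPDATE d=24 (auto-commit; committed d=24)
Op 6: UPDATE e=23 (auto-commit; committed e=23)
Final committed: {b=29, c=9, d=24, e=23}

Answer: 29 9 24 23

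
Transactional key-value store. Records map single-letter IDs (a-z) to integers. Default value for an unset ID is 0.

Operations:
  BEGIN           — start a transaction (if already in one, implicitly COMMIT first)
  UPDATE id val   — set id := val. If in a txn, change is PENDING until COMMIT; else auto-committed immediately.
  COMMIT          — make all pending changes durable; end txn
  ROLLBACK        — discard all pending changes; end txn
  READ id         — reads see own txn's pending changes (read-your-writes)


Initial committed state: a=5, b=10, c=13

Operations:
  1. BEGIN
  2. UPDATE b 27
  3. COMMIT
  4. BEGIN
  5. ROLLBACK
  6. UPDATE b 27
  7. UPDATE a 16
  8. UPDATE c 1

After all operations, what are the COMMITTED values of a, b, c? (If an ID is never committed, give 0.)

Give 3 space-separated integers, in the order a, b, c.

Initial committed: {a=5, b=10, c=13}
Op 1: BEGIN: in_txn=True, pending={}
Op 2: UPDATE b=27 (pending; pending now {b=27})
Op 3: COMMIT: merged ['b'] into committed; committed now {a=5, b=27, c=13}
Op 4: BEGIN: in_txn=True, pending={}
Op 5: ROLLBACK: discarded pending []; in_txn=False
Op 6: UPDATE b=27 (auto-commit; committed b=27)
Op 7: UPDATE a=16 (auto-commit; committed a=16)
Op 8: UPDATE c=1 (auto-commit; committed c=1)
Final committed: {a=16, b=27, c=1}

Answer: 16 27 1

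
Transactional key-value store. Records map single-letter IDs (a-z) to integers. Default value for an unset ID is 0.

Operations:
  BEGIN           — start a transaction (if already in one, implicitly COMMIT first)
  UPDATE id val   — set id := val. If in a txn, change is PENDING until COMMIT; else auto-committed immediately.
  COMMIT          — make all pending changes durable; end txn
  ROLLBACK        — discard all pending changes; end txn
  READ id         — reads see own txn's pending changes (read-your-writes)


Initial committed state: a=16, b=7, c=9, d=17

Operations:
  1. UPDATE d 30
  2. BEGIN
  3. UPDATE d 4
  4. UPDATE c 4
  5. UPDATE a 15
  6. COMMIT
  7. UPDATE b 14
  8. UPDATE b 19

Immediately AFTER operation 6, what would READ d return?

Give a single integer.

Answer: 4

Derivation:
Initial committed: {a=16, b=7, c=9, d=17}
Op 1: UPDATE d=30 (auto-commit; committed d=30)
Op 2: BEGIN: in_txn=True, pending={}
Op 3: UPDATE d=4 (pending; pending now {d=4})
Op 4: UPDATE c=4 (pending; pending now {c=4, d=4})
Op 5: UPDATE a=15 (pending; pending now {a=15, c=4, d=4})
Op 6: COMMIT: merged ['a', 'c', 'd'] into committed; committed now {a=15, b=7, c=4, d=4}
After op 6: visible(d) = 4 (pending={}, committed={a=15, b=7, c=4, d=4})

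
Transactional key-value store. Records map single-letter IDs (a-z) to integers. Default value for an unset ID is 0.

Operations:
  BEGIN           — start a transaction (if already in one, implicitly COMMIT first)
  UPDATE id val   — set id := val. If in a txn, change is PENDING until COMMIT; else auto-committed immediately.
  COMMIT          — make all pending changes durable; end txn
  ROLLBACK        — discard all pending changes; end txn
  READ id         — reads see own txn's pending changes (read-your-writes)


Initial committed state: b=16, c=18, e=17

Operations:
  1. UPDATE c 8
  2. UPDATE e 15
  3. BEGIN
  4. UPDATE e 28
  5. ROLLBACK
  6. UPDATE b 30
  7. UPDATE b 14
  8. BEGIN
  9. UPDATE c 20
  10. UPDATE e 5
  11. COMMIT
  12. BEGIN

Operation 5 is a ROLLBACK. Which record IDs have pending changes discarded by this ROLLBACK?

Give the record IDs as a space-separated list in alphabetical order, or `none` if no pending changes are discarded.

Answer: e

Derivation:
Initial committed: {b=16, c=18, e=17}
Op 1: UPDATE c=8 (auto-commit; committed c=8)
Op 2: UPDATE e=15 (auto-commit; committed e=15)
Op 3: BEGIN: in_txn=True, pending={}
Op 4: UPDATE e=28 (pending; pending now {e=28})
Op 5: ROLLBACK: discarded pending ['e']; in_txn=False
Op 6: UPDATE b=30 (auto-commit; committed b=30)
Op 7: UPDATE b=14 (auto-commit; committed b=14)
Op 8: BEGIN: in_txn=True, pending={}
Op 9: UPDATE c=20 (pending; pending now {c=20})
Op 10: UPDATE e=5 (pending; pending now {c=20, e=5})
Op 11: COMMIT: merged ['c', 'e'] into committed; committed now {b=14, c=20, e=5}
Op 12: BEGIN: in_txn=True, pending={}
ROLLBACK at op 5 discards: ['e']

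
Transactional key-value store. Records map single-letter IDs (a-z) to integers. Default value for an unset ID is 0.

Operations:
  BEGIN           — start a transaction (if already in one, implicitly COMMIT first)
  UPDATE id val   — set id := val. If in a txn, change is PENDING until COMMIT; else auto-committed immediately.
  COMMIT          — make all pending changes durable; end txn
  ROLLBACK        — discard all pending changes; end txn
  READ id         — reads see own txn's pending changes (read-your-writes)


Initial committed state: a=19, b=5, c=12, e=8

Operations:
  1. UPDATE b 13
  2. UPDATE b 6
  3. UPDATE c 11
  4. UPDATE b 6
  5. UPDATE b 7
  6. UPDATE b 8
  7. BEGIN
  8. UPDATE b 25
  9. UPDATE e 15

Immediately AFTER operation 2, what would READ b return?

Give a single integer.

Answer: 6

Derivation:
Initial committed: {a=19, b=5, c=12, e=8}
Op 1: UPDATE b=13 (auto-commit; committed b=13)
Op 2: UPDATE b=6 (auto-commit; committed b=6)
After op 2: visible(b) = 6 (pending={}, committed={a=19, b=6, c=12, e=8})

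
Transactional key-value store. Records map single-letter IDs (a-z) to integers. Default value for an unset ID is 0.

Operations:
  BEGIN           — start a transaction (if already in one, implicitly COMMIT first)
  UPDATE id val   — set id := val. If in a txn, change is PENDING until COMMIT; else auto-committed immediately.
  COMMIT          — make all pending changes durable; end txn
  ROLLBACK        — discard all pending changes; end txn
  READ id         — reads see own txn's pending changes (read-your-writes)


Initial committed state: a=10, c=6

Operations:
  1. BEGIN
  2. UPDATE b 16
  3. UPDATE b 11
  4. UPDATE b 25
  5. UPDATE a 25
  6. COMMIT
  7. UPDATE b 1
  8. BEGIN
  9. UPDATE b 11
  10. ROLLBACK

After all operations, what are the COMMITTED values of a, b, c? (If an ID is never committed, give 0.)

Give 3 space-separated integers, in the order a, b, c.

Initial committed: {a=10, c=6}
Op 1: BEGIN: in_txn=True, pending={}
Op 2: UPDATE b=16 (pending; pending now {b=16})
Op 3: UPDATE b=11 (pending; pending now {b=11})
Op 4: UPDATE b=25 (pending; pending now {b=25})
Op 5: UPDATE a=25 (pending; pending now {a=25, b=25})
Op 6: COMMIT: merged ['a', 'b'] into committed; committed now {a=25, b=25, c=6}
Op 7: UPDATE b=1 (auto-commit; committed b=1)
Op 8: BEGIN: in_txn=True, pending={}
Op 9: UPDATE b=11 (pending; pending now {b=11})
Op 10: ROLLBACK: discarded pending ['b']; in_txn=False
Final committed: {a=25, b=1, c=6}

Answer: 25 1 6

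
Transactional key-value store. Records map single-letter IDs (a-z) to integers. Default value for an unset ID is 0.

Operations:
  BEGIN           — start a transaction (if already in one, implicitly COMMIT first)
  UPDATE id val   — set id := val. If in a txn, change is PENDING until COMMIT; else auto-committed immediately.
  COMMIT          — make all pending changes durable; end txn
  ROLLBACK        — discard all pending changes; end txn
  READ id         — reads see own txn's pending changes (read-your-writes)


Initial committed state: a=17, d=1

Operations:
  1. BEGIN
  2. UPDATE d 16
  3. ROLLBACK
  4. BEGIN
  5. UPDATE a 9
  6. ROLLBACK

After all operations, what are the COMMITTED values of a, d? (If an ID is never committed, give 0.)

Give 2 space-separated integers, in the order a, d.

Answer: 17 1

Derivation:
Initial committed: {a=17, d=1}
Op 1: BEGIN: in_txn=True, pending={}
Op 2: UPDATE d=16 (pending; pending now {d=16})
Op 3: ROLLBACK: discarded pending ['d']; in_txn=False
Op 4: BEGIN: in_txn=True, pending={}
Op 5: UPDATE a=9 (pending; pending now {a=9})
Op 6: ROLLBACK: discarded pending ['a']; in_txn=False
Final committed: {a=17, d=1}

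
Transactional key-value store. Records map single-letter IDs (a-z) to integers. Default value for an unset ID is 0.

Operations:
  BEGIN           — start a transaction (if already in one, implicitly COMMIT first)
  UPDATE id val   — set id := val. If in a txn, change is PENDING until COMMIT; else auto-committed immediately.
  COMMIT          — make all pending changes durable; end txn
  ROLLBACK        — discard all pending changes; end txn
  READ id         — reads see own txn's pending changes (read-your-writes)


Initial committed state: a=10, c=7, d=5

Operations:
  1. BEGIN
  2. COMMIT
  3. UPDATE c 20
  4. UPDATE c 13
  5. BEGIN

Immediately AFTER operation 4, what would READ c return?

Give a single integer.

Initial committed: {a=10, c=7, d=5}
Op 1: BEGIN: in_txn=True, pending={}
Op 2: COMMIT: merged [] into committed; committed now {a=10, c=7, d=5}
Op 3: UPDATE c=20 (auto-commit; committed c=20)
Op 4: UPDATE c=13 (auto-commit; committed c=13)
After op 4: visible(c) = 13 (pending={}, committed={a=10, c=13, d=5})

Answer: 13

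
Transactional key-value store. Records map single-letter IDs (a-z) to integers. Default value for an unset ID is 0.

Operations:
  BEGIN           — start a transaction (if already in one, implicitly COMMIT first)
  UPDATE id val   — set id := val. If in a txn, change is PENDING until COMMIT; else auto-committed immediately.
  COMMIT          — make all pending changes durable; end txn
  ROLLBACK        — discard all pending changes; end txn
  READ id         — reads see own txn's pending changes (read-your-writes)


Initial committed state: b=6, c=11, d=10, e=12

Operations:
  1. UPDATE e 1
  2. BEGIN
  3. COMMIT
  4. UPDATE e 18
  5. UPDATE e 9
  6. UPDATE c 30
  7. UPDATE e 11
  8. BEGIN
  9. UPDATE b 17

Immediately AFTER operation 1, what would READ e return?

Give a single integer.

Initial committed: {b=6, c=11, d=10, e=12}
Op 1: UPDATE e=1 (auto-commit; committed e=1)
After op 1: visible(e) = 1 (pending={}, committed={b=6, c=11, d=10, e=1})

Answer: 1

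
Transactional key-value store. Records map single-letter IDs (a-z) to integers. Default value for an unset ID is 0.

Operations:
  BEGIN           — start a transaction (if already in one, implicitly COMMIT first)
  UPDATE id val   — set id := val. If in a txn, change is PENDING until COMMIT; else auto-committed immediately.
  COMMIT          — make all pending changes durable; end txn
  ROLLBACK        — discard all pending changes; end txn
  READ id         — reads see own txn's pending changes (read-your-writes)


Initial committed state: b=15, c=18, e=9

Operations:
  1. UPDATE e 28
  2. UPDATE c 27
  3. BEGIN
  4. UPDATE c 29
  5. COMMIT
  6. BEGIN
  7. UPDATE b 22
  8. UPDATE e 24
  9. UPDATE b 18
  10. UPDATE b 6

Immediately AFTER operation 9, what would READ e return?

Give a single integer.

Answer: 24

Derivation:
Initial committed: {b=15, c=18, e=9}
Op 1: UPDATE e=28 (auto-commit; committed e=28)
Op 2: UPDATE c=27 (auto-commit; committed c=27)
Op 3: BEGIN: in_txn=True, pending={}
Op 4: UPDATE c=29 (pending; pending now {c=29})
Op 5: COMMIT: merged ['c'] into committed; committed now {b=15, c=29, e=28}
Op 6: BEGIN: in_txn=True, pending={}
Op 7: UPDATE b=22 (pending; pending now {b=22})
Op 8: UPDATE e=24 (pending; pending now {b=22, e=24})
Op 9: UPDATE b=18 (pending; pending now {b=18, e=24})
After op 9: visible(e) = 24 (pending={b=18, e=24}, committed={b=15, c=29, e=28})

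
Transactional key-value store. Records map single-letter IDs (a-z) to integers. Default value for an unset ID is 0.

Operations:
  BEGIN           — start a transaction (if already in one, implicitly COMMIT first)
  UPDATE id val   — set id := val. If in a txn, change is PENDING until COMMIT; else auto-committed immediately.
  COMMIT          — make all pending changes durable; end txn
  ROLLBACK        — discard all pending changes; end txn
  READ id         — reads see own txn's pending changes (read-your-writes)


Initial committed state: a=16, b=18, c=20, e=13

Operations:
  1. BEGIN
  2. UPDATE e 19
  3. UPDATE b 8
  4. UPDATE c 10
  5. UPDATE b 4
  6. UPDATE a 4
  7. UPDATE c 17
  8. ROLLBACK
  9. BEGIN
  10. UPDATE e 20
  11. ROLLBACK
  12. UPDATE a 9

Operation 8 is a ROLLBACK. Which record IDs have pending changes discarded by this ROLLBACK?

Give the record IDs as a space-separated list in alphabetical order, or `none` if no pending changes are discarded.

Answer: a b c e

Derivation:
Initial committed: {a=16, b=18, c=20, e=13}
Op 1: BEGIN: in_txn=True, pending={}
Op 2: UPDATE e=19 (pending; pending now {e=19})
Op 3: UPDATE b=8 (pending; pending now {b=8, e=19})
Op 4: UPDATE c=10 (pending; pending now {b=8, c=10, e=19})
Op 5: UPDATE b=4 (pending; pending now {b=4, c=10, e=19})
Op 6: UPDATE a=4 (pending; pending now {a=4, b=4, c=10, e=19})
Op 7: UPDATE c=17 (pending; pending now {a=4, b=4, c=17, e=19})
Op 8: ROLLBACK: discarded pending ['a', 'b', 'c', 'e']; in_txn=False
Op 9: BEGIN: in_txn=True, pending={}
Op 10: UPDATE e=20 (pending; pending now {e=20})
Op 11: ROLLBACK: discarded pending ['e']; in_txn=False
Op 12: UPDATE a=9 (auto-commit; committed a=9)
ROLLBACK at op 8 discards: ['a', 'b', 'c', 'e']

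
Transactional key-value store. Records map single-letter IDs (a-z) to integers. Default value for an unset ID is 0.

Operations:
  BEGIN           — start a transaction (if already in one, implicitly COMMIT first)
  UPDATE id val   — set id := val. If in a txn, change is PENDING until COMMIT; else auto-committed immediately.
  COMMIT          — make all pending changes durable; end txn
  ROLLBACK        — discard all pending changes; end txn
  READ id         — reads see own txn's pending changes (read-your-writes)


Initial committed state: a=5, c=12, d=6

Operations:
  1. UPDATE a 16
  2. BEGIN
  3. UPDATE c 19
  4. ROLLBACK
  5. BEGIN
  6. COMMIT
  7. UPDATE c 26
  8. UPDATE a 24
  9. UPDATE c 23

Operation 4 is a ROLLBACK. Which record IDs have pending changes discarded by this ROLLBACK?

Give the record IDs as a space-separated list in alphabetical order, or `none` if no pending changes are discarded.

Initial committed: {a=5, c=12, d=6}
Op 1: UPDATE a=16 (auto-commit; committed a=16)
Op 2: BEGIN: in_txn=True, pending={}
Op 3: UPDATE c=19 (pending; pending now {c=19})
Op 4: ROLLBACK: discarded pending ['c']; in_txn=False
Op 5: BEGIN: in_txn=True, pending={}
Op 6: COMMIT: merged [] into committed; committed now {a=16, c=12, d=6}
Op 7: UPDATE c=26 (auto-commit; committed c=26)
Op 8: UPDATE a=24 (auto-commit; committed a=24)
Op 9: UPDATE c=23 (auto-commit; committed c=23)
ROLLBACK at op 4 discards: ['c']

Answer: c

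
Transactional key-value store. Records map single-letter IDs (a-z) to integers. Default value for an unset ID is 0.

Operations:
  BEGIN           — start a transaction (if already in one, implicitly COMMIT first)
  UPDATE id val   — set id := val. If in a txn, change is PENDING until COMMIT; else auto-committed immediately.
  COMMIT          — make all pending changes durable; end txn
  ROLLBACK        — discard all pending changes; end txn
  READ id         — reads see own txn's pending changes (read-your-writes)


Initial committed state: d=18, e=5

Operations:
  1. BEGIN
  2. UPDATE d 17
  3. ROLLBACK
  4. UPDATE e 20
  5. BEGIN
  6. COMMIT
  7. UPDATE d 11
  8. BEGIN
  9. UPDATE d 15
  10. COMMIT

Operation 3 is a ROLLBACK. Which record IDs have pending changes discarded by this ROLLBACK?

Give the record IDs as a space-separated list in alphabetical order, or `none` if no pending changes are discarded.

Initial committed: {d=18, e=5}
Op 1: BEGIN: in_txn=True, pending={}
Op 2: UPDATE d=17 (pending; pending now {d=17})
Op 3: ROLLBACK: discarded pending ['d']; in_txn=False
Op 4: UPDATE e=20 (auto-commit; committed e=20)
Op 5: BEGIN: in_txn=True, pending={}
Op 6: COMMIT: merged [] into committed; committed now {d=18, e=20}
Op 7: UPDATE d=11 (auto-commit; committed d=11)
Op 8: BEGIN: in_txn=True, pending={}
Op 9: UPDATE d=15 (pending; pending now {d=15})
Op 10: COMMIT: merged ['d'] into committed; committed now {d=15, e=20}
ROLLBACK at op 3 discards: ['d']

Answer: d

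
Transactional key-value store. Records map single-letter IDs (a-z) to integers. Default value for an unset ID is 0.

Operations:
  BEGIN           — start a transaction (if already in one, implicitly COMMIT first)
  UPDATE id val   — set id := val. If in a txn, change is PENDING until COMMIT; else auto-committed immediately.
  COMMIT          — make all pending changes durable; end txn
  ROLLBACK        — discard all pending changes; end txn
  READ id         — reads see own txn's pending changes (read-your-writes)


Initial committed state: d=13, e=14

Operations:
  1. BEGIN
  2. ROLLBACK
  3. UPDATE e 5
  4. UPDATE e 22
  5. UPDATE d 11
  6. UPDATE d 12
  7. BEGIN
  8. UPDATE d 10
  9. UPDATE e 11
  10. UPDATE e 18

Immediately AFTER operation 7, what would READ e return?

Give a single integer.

Initial committed: {d=13, e=14}
Op 1: BEGIN: in_txn=True, pending={}
Op 2: ROLLBACK: discarded pending []; in_txn=False
Op 3: UPDATE e=5 (auto-commit; committed e=5)
Op 4: UPDATE e=22 (auto-commit; committed e=22)
Op 5: UPDATE d=11 (auto-commit; committed d=11)
Op 6: UPDATE d=12 (auto-commit; committed d=12)
Op 7: BEGIN: in_txn=True, pending={}
After op 7: visible(e) = 22 (pending={}, committed={d=12, e=22})

Answer: 22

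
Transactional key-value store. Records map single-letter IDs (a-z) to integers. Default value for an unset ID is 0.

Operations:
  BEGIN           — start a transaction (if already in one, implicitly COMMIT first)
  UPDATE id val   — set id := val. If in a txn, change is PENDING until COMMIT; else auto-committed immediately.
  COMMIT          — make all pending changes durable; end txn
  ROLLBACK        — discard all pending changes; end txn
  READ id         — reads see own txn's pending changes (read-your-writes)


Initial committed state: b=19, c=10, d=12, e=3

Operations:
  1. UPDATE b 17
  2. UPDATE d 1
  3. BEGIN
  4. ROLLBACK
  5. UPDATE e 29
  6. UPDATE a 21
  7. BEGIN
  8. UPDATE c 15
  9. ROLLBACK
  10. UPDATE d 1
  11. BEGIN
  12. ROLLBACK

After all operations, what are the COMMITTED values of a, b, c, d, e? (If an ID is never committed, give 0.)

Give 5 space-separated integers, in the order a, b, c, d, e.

Initial committed: {b=19, c=10, d=12, e=3}
Op 1: UPDATE b=17 (auto-commit; committed b=17)
Op 2: UPDATE d=1 (auto-commit; committed d=1)
Op 3: BEGIN: in_txn=True, pending={}
Op 4: ROLLBACK: discarded pending []; in_txn=False
Op 5: UPDATE e=29 (auto-commit; committed e=29)
Op 6: UPDATE a=21 (auto-commit; committed a=21)
Op 7: BEGIN: in_txn=True, pending={}
Op 8: UPDATE c=15 (pending; pending now {c=15})
Op 9: ROLLBACK: discarded pending ['c']; in_txn=False
Op 10: UPDATE d=1 (auto-commit; committed d=1)
Op 11: BEGIN: in_txn=True, pending={}
Op 12: ROLLBACK: discarded pending []; in_txn=False
Final committed: {a=21, b=17, c=10, d=1, e=29}

Answer: 21 17 10 1 29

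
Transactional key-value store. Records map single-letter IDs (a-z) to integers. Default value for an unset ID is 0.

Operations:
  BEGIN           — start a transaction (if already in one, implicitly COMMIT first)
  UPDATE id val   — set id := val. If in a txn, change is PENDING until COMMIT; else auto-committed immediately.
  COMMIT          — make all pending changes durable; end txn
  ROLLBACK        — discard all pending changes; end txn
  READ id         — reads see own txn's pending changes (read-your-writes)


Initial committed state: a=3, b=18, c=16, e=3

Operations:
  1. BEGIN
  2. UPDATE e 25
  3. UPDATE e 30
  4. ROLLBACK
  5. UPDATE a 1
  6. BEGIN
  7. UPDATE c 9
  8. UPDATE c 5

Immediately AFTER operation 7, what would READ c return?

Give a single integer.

Answer: 9

Derivation:
Initial committed: {a=3, b=18, c=16, e=3}
Op 1: BEGIN: in_txn=True, pending={}
Op 2: UPDATE e=25 (pending; pending now {e=25})
Op 3: UPDATE e=30 (pending; pending now {e=30})
Op 4: ROLLBACK: discarded pending ['e']; in_txn=False
Op 5: UPDATE a=1 (auto-commit; committed a=1)
Op 6: BEGIN: in_txn=True, pending={}
Op 7: UPDATE c=9 (pending; pending now {c=9})
After op 7: visible(c) = 9 (pending={c=9}, committed={a=1, b=18, c=16, e=3})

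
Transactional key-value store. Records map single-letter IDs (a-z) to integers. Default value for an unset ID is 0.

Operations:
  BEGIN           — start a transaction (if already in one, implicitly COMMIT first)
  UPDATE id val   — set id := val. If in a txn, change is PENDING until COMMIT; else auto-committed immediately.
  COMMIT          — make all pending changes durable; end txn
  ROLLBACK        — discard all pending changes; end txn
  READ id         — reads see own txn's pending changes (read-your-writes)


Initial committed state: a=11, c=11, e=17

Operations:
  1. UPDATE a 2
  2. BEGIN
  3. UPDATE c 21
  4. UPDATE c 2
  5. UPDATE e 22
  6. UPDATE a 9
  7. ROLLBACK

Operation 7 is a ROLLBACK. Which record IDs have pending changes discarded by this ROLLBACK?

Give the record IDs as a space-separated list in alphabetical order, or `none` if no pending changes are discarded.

Initial committed: {a=11, c=11, e=17}
Op 1: UPDATE a=2 (auto-commit; committed a=2)
Op 2: BEGIN: in_txn=True, pending={}
Op 3: UPDATE c=21 (pending; pending now {c=21})
Op 4: UPDATE c=2 (pending; pending now {c=2})
Op 5: UPDATE e=22 (pending; pending now {c=2, e=22})
Op 6: UPDATE a=9 (pending; pending now {a=9, c=2, e=22})
Op 7: ROLLBACK: discarded pending ['a', 'c', 'e']; in_txn=False
ROLLBACK at op 7 discards: ['a', 'c', 'e']

Answer: a c e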